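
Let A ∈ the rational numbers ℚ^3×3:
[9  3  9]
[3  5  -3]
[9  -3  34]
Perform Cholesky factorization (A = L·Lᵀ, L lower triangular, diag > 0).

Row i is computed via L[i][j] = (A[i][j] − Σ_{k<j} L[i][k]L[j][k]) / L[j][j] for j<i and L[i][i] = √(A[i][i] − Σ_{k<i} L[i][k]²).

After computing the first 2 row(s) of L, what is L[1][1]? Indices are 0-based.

Step 1: L[0][0] = √(9) = 3.
  L[1][0] = (3) / L[0][0] = 1.
Step 2: L[1][1] = √(4) = 2.

L[1][1] = 2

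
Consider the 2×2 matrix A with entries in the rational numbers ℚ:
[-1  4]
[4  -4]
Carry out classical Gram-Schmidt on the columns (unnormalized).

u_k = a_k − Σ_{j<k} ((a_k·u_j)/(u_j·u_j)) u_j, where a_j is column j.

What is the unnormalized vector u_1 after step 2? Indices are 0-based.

u_1 = (48/17, 12/17)

Step 1: u_0 = a_0 = (-1, 4).
Step 2: u_1 = a_1 − (-20/17)·u_0 = (48/17, 12/17).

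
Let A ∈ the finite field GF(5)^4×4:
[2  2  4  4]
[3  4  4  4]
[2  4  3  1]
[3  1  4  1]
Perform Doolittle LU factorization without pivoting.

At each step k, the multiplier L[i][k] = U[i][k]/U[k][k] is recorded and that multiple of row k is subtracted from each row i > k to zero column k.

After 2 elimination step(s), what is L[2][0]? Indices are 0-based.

L[2][0] = 1

[col 0] pivot 2
  R1 -= 4*R0 → (0, 1, 3, 3)  (L[1][0] := 4)
  R2 -= 1*R0 → (0, 2, 4, 2)  (L[2][0] := 1)
  R3 -= 4*R0 → (0, 3, 3, 0)  (L[3][0] := 4)
[col 1] pivot 1
  R2 -= 2*R1 → (0, 0, 3, 1)  (L[2][1] := 2)
  R3 -= 3*R1 → (0, 0, 4, 1)  (L[3][1] := 3)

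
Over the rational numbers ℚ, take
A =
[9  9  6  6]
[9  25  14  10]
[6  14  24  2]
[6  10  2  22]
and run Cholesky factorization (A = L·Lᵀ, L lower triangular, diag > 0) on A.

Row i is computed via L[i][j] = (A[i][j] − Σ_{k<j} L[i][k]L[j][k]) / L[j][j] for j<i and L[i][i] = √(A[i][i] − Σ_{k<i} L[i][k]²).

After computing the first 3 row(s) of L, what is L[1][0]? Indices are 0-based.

L[1][0] = 3

Step 1: L[0][0] = √(9) = 3.
  L[1][0] = (9) / L[0][0] = 3.
Step 2: L[1][1] = √(16) = 4.
  L[2][0] = (6) / L[0][0] = 2.
  L[2][1] = (8) / L[1][1] = 2.
Step 3: L[2][2] = √(16) = 4.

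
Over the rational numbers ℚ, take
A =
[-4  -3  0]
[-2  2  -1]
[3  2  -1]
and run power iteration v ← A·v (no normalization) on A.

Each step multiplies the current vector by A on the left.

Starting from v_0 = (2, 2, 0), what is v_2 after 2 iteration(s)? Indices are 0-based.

v_0 = (2, 2, 0).
v_1 = A·v_0 = (-14, 0, 10).
v_2 = A·v_1 = (56, 18, -52).

v_2 = (56, 18, -52)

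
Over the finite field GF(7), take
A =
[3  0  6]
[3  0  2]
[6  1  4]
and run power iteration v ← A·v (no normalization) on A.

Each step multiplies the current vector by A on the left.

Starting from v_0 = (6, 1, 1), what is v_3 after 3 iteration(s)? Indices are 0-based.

v_3 = (3, 0, 0)

v_0 = (6, 1, 1).
v_1 = A·v_0 = (3, 6, 6).
v_2 = A·v_1 = (3, 0, 6).
v_3 = A·v_2 = (3, 0, 0).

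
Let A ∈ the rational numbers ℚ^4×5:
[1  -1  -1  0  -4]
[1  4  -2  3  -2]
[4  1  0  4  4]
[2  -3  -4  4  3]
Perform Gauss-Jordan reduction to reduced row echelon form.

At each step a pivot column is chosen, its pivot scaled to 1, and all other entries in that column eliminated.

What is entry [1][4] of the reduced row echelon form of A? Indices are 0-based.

step 1: normalize row 0 (÷1) = (1, -1, -1, 0, -4)
  row 1: subtract 1×row0 = (0, 5, -1, 3, 2)
  row 2: subtract 4×row0 = (0, 5, 4, 4, 20)
  row 3: subtract 2×row0 = (0, -1, -2, 4, 11)
step 2: normalize row 1 (÷5) = (0, 1, -1/5, 3/5, 2/5)
  row 0: subtract -1×row1 = (1, 0, -6/5, 3/5, -18/5)
  row 2: subtract 5×row1 = (0, 0, 5, 1, 18)
  row 3: subtract -1×row1 = (0, 0, -11/5, 23/5, 57/5)
step 3: normalize row 2 (÷5) = (0, 0, 1, 1/5, 18/5)
  row 0: subtract -6/5×row2 = (1, 0, 0, 21/25, 18/25)
  row 1: subtract -1/5×row2 = (0, 1, 0, 16/25, 28/25)
  row 3: subtract -11/5×row2 = (0, 0, 0, 126/25, 483/25)
step 4: normalize row 3 (÷126/25) = (0, 0, 0, 1, 23/6)
  row 0: subtract 21/25×row3 = (1, 0, 0, 0, -5/2)
  row 1: subtract 16/25×row3 = (0, 1, 0, 0, -4/3)
  row 2: subtract 1/5×row3 = (0, 0, 1, 0, 17/6)

M[1][4] = -4/3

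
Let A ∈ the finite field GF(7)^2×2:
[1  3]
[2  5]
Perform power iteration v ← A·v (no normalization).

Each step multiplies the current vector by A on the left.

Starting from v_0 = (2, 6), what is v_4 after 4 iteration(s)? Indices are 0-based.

v_4 = (0, 1)

v_0 = (2, 6).
v_1 = A·v_0 = (6, 6).
v_2 = A·v_1 = (3, 0).
v_3 = A·v_2 = (3, 6).
v_4 = A·v_3 = (0, 1).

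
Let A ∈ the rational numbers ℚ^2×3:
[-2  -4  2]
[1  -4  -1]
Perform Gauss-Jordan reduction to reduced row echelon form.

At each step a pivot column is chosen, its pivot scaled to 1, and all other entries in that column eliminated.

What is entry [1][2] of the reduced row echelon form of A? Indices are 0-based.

M[1][2] = 0

step 1: normalize row 0 (÷-2) = (1, 2, -1)
  row 1: subtract 1×row0 = (0, -6, 0)
step 2: normalize row 1 (÷-6) = (0, 1, 0)
  row 0: subtract 2×row1 = (1, 0, -1)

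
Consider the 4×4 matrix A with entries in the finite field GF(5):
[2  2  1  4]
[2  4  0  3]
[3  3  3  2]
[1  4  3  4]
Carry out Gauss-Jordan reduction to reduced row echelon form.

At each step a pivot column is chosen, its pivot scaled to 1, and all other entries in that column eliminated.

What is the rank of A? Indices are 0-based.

pivot(0,0)=2: scale R0 → (1, 1, 3, 2)
  clear (1,0): R1 −= (2)R0 → (0, 2, 4, 4)
  clear (2,0): R2 −= (3)R0 → (0, 0, 4, 1)
  clear (3,0): R3 −= (1)R0 → (0, 3, 0, 2)
pivot(1,1)=2: scale R1 → (0, 1, 2, 2)
  clear (0,1): R0 −= (1)R1 → (1, 0, 1, 0)
  clear (3,1): R3 −= (3)R1 → (0, 0, 4, 1)
pivot(2,2)=4: scale R2 → (0, 0, 1, 4)
  clear (0,2): R0 −= (1)R2 → (1, 0, 0, 1)
  clear (1,2): R1 −= (2)R2 → (0, 1, 0, 4)
  clear (3,2): R3 −= (4)R2 → (0, 0, 0, 0)
col 3: no nonzero at/below row 3; advance.

rank = 3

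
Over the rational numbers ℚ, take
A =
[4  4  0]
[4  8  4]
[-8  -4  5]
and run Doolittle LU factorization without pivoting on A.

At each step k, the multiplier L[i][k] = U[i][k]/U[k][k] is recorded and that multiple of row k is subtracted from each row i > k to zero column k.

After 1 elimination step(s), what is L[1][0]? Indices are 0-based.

[col 0] pivot 4
  R1 -= 1*R0 → (0, 4, 4)  (L[1][0] := 1)
  R2 -= -2*R0 → (0, 4, 5)  (L[2][0] := -2)

L[1][0] = 1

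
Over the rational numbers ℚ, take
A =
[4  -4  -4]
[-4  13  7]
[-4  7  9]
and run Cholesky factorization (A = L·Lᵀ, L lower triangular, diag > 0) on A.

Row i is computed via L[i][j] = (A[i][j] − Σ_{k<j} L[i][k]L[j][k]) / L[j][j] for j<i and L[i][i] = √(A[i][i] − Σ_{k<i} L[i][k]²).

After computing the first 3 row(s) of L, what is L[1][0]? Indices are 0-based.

Step 1: L[0][0] = √(4) = 2.
  L[1][0] = (-4) / L[0][0] = -2.
Step 2: L[1][1] = √(9) = 3.
  L[2][0] = (-4) / L[0][0] = -2.
  L[2][1] = (3) / L[1][1] = 1.
Step 3: L[2][2] = √(4) = 2.

L[1][0] = -2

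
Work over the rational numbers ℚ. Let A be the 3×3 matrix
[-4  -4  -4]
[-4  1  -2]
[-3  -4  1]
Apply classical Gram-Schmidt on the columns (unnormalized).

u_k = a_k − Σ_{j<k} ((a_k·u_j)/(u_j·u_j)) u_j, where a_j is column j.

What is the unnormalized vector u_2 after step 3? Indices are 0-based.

u_2 = (-1672/777, 352/777, 1760/777)

Step 1: u_0 = a_0 = (-4, -4, -3).
Step 2: u_1 = a_1 − (24/41)·u_0 = (-68/41, 137/41, -92/41).
Step 3: u_2 = a_2 − (21/41)·u_0 − (-94/777)·u_1 = (-1672/777, 352/777, 1760/777).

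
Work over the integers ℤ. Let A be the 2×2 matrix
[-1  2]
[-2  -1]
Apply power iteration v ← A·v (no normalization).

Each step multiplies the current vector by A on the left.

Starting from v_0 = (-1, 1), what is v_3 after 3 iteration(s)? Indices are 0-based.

v_0 = (-1, 1).
v_1 = A·v_0 = (3, 1).
v_2 = A·v_1 = (-1, -7).
v_3 = A·v_2 = (-13, 9).

v_3 = (-13, 9)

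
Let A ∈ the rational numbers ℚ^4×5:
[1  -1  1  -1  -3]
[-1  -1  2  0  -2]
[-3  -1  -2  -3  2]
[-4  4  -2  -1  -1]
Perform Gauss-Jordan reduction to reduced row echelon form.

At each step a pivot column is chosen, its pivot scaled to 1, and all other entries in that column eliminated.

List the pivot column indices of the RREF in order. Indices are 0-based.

pivot columns: 0, 1, 2, 3

[1] R0 /= 1  ⇒  (1, -1, 1, -1, -3)
     R1 -= -1·R0  ⇒  (0, -2, 3, -1, -5)
     R2 -= -3·R0  ⇒  (0, -4, 1, -6, -7)
     R3 -= -4·R0  ⇒  (0, 0, 2, -5, -13)
[2] R1 /= -2  ⇒  (0, 1, -3/2, 1/2, 5/2)
     R0 -= -1·R1  ⇒  (1, 0, -1/2, -1/2, -1/2)
     R2 -= -4·R1  ⇒  (0, 0, -5, -4, 3)
[3] R2 /= -5  ⇒  (0, 0, 1, 4/5, -3/5)
     R0 -= -1/2·R2  ⇒  (1, 0, 0, -1/10, -4/5)
     R1 -= -3/2·R2  ⇒  (0, 1, 0, 17/10, 8/5)
     R3 -= 2·R2  ⇒  (0, 0, 0, -33/5, -59/5)
[4] R3 /= -33/5  ⇒  (0, 0, 0, 1, 59/33)
     R0 -= -1/10·R3  ⇒  (1, 0, 0, 0, -41/66)
     R1 -= 17/10·R3  ⇒  (0, 1, 0, 0, -95/66)
     R2 -= 4/5·R3  ⇒  (0, 0, 1, 0, -67/33)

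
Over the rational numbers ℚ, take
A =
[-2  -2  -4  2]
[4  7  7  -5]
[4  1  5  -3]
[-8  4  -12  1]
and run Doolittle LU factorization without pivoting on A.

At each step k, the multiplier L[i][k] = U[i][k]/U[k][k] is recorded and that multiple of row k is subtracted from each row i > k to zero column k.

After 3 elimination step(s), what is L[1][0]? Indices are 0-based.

[col 0] pivot -2
  R1 -= -2*R0 → (0, 3, -1, -1)  (L[1][0] := -2)
  R2 -= -2*R0 → (0, -3, -3, 1)  (L[2][0] := -2)
  R3 -= 4*R0 → (0, 12, 4, -7)  (L[3][0] := 4)
[col 1] pivot 3
  R2 -= -1*R1 → (0, 0, -4, 0)  (L[2][1] := -1)
  R3 -= 4*R1 → (0, 0, 8, -3)  (L[3][1] := 4)
[col 2] pivot -4
  R3 -= -2*R2 → (0, 0, 0, -3)  (L[3][2] := -2)

L[1][0] = -2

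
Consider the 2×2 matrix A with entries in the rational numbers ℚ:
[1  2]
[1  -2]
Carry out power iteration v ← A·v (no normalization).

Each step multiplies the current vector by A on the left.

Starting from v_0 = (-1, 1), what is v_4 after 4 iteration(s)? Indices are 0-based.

v_4 = (-29, 47)

v_0 = (-1, 1).
v_1 = A·v_0 = (1, -3).
v_2 = A·v_1 = (-5, 7).
v_3 = A·v_2 = (9, -19).
v_4 = A·v_3 = (-29, 47).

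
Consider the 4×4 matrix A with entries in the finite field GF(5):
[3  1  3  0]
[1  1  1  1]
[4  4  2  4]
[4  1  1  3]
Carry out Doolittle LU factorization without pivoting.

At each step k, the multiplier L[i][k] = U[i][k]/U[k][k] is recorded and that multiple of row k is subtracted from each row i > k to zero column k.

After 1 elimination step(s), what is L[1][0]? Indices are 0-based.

[col 0] pivot 3
  R1 -= 2*R0 → (0, 4, 0, 1)  (L[1][0] := 2)
  R2 -= 3*R0 → (0, 1, 3, 4)  (L[2][0] := 3)
  R3 -= 3*R0 → (0, 3, 2, 3)  (L[3][0] := 3)

L[1][0] = 2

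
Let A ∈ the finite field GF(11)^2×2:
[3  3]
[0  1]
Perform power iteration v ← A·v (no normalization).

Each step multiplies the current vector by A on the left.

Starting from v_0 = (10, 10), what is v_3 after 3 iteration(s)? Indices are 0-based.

v_0 = (10, 10).
v_1 = A·v_0 = (5, 10).
v_2 = A·v_1 = (1, 10).
v_3 = A·v_2 = (0, 10).

v_3 = (0, 10)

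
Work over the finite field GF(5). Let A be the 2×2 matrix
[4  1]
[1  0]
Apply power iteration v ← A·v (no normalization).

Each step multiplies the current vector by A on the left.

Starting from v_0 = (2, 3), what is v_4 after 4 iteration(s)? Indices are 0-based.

v_0 = (2, 3).
v_1 = A·v_0 = (1, 2).
v_2 = A·v_1 = (1, 1).
v_3 = A·v_2 = (0, 1).
v_4 = A·v_3 = (1, 0).

v_4 = (1, 0)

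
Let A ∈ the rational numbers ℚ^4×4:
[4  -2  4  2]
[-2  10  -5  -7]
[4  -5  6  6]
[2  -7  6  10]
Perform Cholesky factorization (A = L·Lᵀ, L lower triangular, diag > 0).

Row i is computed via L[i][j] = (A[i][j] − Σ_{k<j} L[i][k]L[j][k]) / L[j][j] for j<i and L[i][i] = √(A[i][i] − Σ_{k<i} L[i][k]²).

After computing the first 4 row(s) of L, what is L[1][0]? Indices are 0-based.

Step 1: L[0][0] = √(4) = 2.
  L[1][0] = (-2) / L[0][0] = -1.
Step 2: L[1][1] = √(9) = 3.
  L[2][0] = (4) / L[0][0] = 2.
  L[2][1] = (-3) / L[1][1] = -1.
Step 3: L[2][2] = √(1) = 1.
  L[3][0] = (2) / L[0][0] = 1.
  L[3][1] = (-6) / L[1][1] = -2.
  L[3][2] = (2) / L[2][2] = 2.
Step 4: L[3][3] = √(1) = 1.

L[1][0] = -1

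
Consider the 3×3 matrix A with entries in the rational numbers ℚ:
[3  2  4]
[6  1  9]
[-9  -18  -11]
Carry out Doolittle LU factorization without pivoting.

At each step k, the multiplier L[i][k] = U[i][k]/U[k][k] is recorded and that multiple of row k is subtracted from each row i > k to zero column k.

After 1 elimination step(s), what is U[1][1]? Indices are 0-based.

U[1][1] = -3

Step 1: pivot at (0,0) is 3.
  row1 ← row1 − (2)·row0  ⇒  L[1][0]=2, U row1=(0, -3, 1)
  row2 ← row2 − (-3)·row0  ⇒  L[2][0]=-3, U row2=(0, -12, 1)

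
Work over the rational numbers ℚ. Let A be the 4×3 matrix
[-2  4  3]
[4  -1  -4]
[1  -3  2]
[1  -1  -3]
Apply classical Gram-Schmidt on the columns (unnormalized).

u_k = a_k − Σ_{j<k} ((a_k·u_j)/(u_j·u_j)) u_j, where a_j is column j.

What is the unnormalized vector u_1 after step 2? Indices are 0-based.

Step 1: u_0 = a_0 = (-2, 4, 1, 1).
Step 2: u_1 = a_1 − (-8/11)·u_0 = (28/11, 21/11, -25/11, -3/11).

u_1 = (28/11, 21/11, -25/11, -3/11)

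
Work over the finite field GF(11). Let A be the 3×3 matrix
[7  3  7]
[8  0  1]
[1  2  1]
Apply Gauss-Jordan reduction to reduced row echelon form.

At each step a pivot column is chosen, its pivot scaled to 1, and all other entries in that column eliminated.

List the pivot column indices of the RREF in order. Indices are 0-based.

step 1: normalize row 0 (÷7) = (1, 2, 1)
  row 1: subtract 8×row0 = (0, 6, 4)
  row 2: subtract 1×row0 = (0, 0, 0)
step 2: normalize row 1 (÷6) = (0, 1, 8)
  row 0: subtract 2×row1 = (1, 0, 7)
skip col 2 (zero from row 2)

pivot columns: 0, 1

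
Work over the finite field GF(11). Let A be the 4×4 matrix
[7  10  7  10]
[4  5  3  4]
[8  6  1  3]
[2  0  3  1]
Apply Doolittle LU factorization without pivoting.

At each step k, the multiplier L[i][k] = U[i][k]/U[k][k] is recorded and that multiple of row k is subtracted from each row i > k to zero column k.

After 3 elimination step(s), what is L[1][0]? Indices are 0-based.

L[1][0] = 10

k=0: U[0][0]=7
  eliminate (1,0): mult=10, new row 1: (0, 4, 10, 3); set L[1][0]=10
  eliminate (2,0): mult=9, new row 2: (0, 4, 4, 1); set L[2][0]=9
  eliminate (3,0): mult=5, new row 3: (0, 5, 1, 6); set L[3][0]=5
k=1: U[1][1]=4
  eliminate (2,1): mult=1, new row 2: (0, 0, 5, 9); set L[2][1]=1
  eliminate (3,1): mult=4, new row 3: (0, 0, 5, 5); set L[3][1]=4
k=2: U[2][2]=5
  eliminate (3,2): mult=1, new row 3: (0, 0, 0, 7); set L[3][2]=1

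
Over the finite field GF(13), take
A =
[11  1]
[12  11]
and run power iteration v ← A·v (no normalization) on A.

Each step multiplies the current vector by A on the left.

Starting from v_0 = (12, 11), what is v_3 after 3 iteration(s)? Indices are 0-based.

v_3 = (6, 2)

v_0 = (12, 11).
v_1 = A·v_0 = (0, 5).
v_2 = A·v_1 = (5, 3).
v_3 = A·v_2 = (6, 2).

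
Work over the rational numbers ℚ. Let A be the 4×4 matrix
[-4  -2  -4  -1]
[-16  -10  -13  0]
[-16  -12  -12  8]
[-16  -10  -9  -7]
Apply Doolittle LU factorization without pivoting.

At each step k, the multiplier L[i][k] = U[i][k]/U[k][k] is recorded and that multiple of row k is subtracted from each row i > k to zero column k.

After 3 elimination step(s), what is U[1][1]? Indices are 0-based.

Step 1: pivot at (0,0) is -4.
  row1 ← row1 − (4)·row0  ⇒  L[1][0]=4, U row1=(0, -2, 3, 4)
  row2 ← row2 − (4)·row0  ⇒  L[2][0]=4, U row2=(0, -4, 4, 12)
  row3 ← row3 − (4)·row0  ⇒  L[3][0]=4, U row3=(0, -2, 7, -3)
Step 2: pivot at (1,1) is -2.
  row2 ← row2 − (2)·row1  ⇒  L[2][1]=2, U row2=(0, 0, -2, 4)
  row3 ← row3 − (1)·row1  ⇒  L[3][1]=1, U row3=(0, 0, 4, -7)
Step 3: pivot at (2,2) is -2.
  row3 ← row3 − (-2)·row2  ⇒  L[3][2]=-2, U row3=(0, 0, 0, 1)

U[1][1] = -2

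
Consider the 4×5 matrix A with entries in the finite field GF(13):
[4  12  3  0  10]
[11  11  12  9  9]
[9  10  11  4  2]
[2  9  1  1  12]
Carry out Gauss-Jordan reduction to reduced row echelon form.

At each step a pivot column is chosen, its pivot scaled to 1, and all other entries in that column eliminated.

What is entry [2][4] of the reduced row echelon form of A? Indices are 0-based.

step 1: normalize row 0 (÷4) = (1, 3, 4, 0, 9)
  row 1: subtract 11×row0 = (0, 4, 7, 9, 1)
  row 2: subtract 9×row0 = (0, 9, 1, 4, 12)
  row 3: subtract 2×row0 = (0, 3, 6, 1, 7)
step 2: normalize row 1 (÷4) = (0, 1, 5, 12, 10)
  row 0: subtract 3×row1 = (1, 0, 2, 3, 5)
  row 2: subtract 9×row1 = (0, 0, 8, 0, 0)
  row 3: subtract 3×row1 = (0, 0, 4, 4, 3)
step 3: normalize row 2 (÷8) = (0, 0, 1, 0, 0)
  row 0: subtract 2×row2 = (1, 0, 0, 3, 5)
  row 1: subtract 5×row2 = (0, 1, 0, 12, 10)
  row 3: subtract 4×row2 = (0, 0, 0, 4, 3)
step 4: normalize row 3 (÷4) = (0, 0, 0, 1, 4)
  row 0: subtract 3×row3 = (1, 0, 0, 0, 6)
  row 1: subtract 12×row3 = (0, 1, 0, 0, 1)

M[2][4] = 0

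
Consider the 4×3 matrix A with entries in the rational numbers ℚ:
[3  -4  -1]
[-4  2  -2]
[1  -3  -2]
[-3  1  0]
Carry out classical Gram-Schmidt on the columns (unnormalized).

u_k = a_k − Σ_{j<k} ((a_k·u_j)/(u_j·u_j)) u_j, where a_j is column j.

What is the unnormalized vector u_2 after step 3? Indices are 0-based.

Step 1: u_0 = a_0 = (3, -4, 1, -3).
Step 2: u_1 = a_1 − (-26/35)·u_0 = (-62/35, -34/35, -79/35, -43/35).
Step 3: u_2 = a_2 − (3/35)·u_0 − (144/187)·u_1 = (20/187, -10/11, -65/187, 225/187).

u_2 = (20/187, -10/11, -65/187, 225/187)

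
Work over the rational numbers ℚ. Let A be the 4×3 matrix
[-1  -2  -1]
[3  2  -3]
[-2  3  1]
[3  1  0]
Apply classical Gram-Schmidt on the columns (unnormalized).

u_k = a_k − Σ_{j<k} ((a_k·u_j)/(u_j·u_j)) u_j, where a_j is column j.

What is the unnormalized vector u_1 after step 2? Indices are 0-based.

u_1 = (-41/23, 31/23, 79/23, 8/23)

Step 1: u_0 = a_0 = (-1, 3, -2, 3).
Step 2: u_1 = a_1 − (5/23)·u_0 = (-41/23, 31/23, 79/23, 8/23).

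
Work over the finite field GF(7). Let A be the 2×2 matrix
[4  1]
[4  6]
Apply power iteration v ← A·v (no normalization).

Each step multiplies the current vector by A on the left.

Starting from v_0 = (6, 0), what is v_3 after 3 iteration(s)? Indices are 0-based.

v_0 = (6, 0).
v_1 = A·v_0 = (3, 3).
v_2 = A·v_1 = (1, 2).
v_3 = A·v_2 = (6, 2).

v_3 = (6, 2)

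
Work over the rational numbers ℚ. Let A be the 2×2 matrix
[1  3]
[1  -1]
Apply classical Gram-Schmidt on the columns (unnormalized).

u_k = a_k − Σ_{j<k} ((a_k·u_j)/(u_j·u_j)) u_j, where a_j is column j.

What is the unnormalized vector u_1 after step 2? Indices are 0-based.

u_1 = (2, -2)

Step 1: u_0 = a_0 = (1, 1).
Step 2: u_1 = a_1 − (1)·u_0 = (2, -2).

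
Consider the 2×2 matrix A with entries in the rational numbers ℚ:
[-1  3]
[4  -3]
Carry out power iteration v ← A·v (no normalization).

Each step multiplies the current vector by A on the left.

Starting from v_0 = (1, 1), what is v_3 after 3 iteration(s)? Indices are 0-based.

v_0 = (1, 1).
v_1 = A·v_0 = (2, 1).
v_2 = A·v_1 = (1, 5).
v_3 = A·v_2 = (14, -11).

v_3 = (14, -11)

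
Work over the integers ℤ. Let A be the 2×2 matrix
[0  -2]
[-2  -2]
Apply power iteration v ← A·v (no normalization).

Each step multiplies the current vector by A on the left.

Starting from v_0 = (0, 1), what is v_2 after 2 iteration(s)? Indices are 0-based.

v_2 = (4, 8)

v_0 = (0, 1).
v_1 = A·v_0 = (-2, -2).
v_2 = A·v_1 = (4, 8).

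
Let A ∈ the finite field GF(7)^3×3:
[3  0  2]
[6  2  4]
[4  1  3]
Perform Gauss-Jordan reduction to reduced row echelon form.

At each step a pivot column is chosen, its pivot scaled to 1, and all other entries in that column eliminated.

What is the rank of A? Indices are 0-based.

rank = 3

[1] R0 /= 3  ⇒  (1, 0, 3)
     R1 -= 6·R0  ⇒  (0, 2, 0)
     R2 -= 4·R0  ⇒  (0, 1, 5)
[2] R1 /= 2  ⇒  (0, 1, 0)
     R2 -= 1·R1  ⇒  (0, 0, 5)
[3] R2 /= 5  ⇒  (0, 0, 1)
     R0 -= 3·R2  ⇒  (1, 0, 0)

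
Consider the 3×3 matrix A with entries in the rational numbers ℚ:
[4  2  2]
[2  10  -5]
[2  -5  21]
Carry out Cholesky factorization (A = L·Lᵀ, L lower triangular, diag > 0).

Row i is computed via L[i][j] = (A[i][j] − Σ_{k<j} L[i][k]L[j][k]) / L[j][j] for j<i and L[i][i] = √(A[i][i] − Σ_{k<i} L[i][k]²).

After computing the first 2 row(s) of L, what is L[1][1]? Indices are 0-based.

L[1][1] = 3

Step 1: L[0][0] = √(4) = 2.
  L[1][0] = (2) / L[0][0] = 1.
Step 2: L[1][1] = √(9) = 3.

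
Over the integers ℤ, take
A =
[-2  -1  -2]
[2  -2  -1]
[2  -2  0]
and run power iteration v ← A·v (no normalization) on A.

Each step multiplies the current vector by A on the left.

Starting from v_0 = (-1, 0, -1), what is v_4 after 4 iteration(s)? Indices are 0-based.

v_0 = (-1, 0, -1).
v_1 = A·v_0 = (4, -1, -2).
v_2 = A·v_1 = (-3, 12, 10).
v_3 = A·v_2 = (-26, -40, -30).
v_4 = A·v_3 = (152, 58, 28).

v_4 = (152, 58, 28)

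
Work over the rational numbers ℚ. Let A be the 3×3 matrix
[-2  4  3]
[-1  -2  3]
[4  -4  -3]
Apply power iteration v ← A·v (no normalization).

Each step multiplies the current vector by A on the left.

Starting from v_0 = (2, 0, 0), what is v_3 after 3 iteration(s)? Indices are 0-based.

v_3 = (-16, -184, 64)

v_0 = (2, 0, 0).
v_1 = A·v_0 = (-4, -2, 8).
v_2 = A·v_1 = (24, 32, -32).
v_3 = A·v_2 = (-16, -184, 64).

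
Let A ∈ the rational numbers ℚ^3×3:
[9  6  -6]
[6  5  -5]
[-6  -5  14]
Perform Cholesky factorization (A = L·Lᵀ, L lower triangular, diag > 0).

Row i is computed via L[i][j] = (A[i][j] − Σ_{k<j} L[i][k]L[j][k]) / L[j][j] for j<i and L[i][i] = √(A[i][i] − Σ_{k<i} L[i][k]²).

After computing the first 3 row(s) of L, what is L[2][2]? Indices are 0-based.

Step 1: L[0][0] = √(9) = 3.
  L[1][0] = (6) / L[0][0] = 2.
Step 2: L[1][1] = √(1) = 1.
  L[2][0] = (-6) / L[0][0] = -2.
  L[2][1] = (-1) / L[1][1] = -1.
Step 3: L[2][2] = √(9) = 3.

L[2][2] = 3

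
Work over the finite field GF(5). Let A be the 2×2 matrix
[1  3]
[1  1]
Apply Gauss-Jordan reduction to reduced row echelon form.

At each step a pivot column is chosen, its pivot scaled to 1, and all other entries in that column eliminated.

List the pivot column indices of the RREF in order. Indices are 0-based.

pivot columns: 0, 1

[1] R0 /= 1  ⇒  (1, 3)
     R1 -= 1·R0  ⇒  (0, 3)
[2] R1 /= 3  ⇒  (0, 1)
     R0 -= 3·R1  ⇒  (1, 0)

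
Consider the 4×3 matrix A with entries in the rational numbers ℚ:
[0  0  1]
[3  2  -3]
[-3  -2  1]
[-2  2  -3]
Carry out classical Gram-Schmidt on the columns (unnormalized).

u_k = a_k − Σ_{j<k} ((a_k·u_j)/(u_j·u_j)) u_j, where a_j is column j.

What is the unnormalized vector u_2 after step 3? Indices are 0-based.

Step 1: u_0 = a_0 = (0, 3, -3, -2).
Step 2: u_1 = a_1 − (4/11)·u_0 = (0, 10/11, -10/11, 30/11).
Step 3: u_2 = a_2 − (-3/11)·u_0 − (-13/10)·u_1 = (1, -1, -1, 0).

u_2 = (1, -1, -1, 0)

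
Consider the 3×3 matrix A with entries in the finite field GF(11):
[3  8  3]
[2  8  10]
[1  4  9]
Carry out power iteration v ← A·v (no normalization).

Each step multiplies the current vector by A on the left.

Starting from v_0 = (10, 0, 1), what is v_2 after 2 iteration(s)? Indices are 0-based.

v_0 = (10, 0, 1).
v_1 = A·v_0 = (0, 8, 8).
v_2 = A·v_1 = (0, 1, 5).

v_2 = (0, 1, 5)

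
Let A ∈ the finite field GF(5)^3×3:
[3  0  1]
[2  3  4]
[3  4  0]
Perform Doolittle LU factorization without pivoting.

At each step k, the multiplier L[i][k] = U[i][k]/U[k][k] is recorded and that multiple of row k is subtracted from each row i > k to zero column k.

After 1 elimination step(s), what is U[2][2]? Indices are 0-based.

U[2][2] = 4

[col 0] pivot 3
  R1 -= 4*R0 → (0, 3, 0)  (L[1][0] := 4)
  R2 -= 1*R0 → (0, 4, 4)  (L[2][0] := 1)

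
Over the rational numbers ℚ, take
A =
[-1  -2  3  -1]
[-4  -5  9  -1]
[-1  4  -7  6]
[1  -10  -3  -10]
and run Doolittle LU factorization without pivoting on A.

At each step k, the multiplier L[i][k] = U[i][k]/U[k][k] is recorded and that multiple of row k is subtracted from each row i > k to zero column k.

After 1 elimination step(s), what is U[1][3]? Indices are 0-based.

U[1][3] = 3

Step 1: pivot at (0,0) is -1.
  row1 ← row1 − (4)·row0  ⇒  L[1][0]=4, U row1=(0, 3, -3, 3)
  row2 ← row2 − (1)·row0  ⇒  L[2][0]=1, U row2=(0, 6, -10, 7)
  row3 ← row3 − (-1)·row0  ⇒  L[3][0]=-1, U row3=(0, -12, 0, -11)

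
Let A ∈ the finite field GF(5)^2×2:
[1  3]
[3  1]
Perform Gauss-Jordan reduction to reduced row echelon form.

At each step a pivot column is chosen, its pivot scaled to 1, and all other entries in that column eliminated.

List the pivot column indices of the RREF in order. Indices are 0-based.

[1] R0 /= 1  ⇒  (1, 3)
     R1 -= 3·R0  ⇒  (0, 2)
[2] R1 /= 2  ⇒  (0, 1)
     R0 -= 3·R1  ⇒  (1, 0)

pivot columns: 0, 1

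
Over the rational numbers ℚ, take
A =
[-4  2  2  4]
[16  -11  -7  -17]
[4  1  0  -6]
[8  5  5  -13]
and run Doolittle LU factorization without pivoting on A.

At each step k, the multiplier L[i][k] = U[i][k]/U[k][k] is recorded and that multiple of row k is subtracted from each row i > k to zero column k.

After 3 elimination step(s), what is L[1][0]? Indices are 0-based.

L[1][0] = -4

k=0: U[0][0]=-4
  eliminate (1,0): mult=-4, new row 1: (0, -3, 1, -1); set L[1][0]=-4
  eliminate (2,0): mult=-1, new row 2: (0, 3, 2, -2); set L[2][0]=-1
  eliminate (3,0): mult=-2, new row 3: (0, 9, 9, -5); set L[3][0]=-2
k=1: U[1][1]=-3
  eliminate (2,1): mult=-1, new row 2: (0, 0, 3, -3); set L[2][1]=-1
  eliminate (3,1): mult=-3, new row 3: (0, 0, 12, -8); set L[3][1]=-3
k=2: U[2][2]=3
  eliminate (3,2): mult=4, new row 3: (0, 0, 0, 4); set L[3][2]=4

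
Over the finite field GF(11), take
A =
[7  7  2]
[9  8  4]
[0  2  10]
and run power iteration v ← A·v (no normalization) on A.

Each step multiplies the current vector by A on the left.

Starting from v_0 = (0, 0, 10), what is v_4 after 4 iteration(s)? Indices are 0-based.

v_4 = (2, 10, 7)

v_0 = (0, 0, 10).
v_1 = A·v_0 = (9, 7, 1).
v_2 = A·v_1 = (4, 9, 2).
v_3 = A·v_2 = (7, 6, 5).
v_4 = A·v_3 = (2, 10, 7).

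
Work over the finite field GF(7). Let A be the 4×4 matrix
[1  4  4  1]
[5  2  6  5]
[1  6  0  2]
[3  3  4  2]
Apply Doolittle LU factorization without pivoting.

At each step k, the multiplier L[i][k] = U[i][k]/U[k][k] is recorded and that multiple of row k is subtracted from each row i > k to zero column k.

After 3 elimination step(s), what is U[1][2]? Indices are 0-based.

[col 0] pivot 1
  R1 -= 5*R0 → (0, 3, 0, 0)  (L[1][0] := 5)
  R2 -= 1*R0 → (0, 2, 3, 1)  (L[2][0] := 1)
  R3 -= 3*R0 → (0, 5, 6, 6)  (L[3][0] := 3)
[col 1] pivot 3
  R2 -= 3*R1 → (0, 0, 3, 1)  (L[2][1] := 3)
  R3 -= 4*R1 → (0, 0, 6, 6)  (L[3][1] := 4)
[col 2] pivot 3
  R3 -= 2*R2 → (0, 0, 0, 4)  (L[3][2] := 2)

U[1][2] = 0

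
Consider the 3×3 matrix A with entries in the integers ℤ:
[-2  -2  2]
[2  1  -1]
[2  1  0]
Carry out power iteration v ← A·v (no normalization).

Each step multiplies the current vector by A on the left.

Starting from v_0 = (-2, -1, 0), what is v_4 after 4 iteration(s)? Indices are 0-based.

v_0 = (-2, -1, 0).
v_1 = A·v_0 = (6, -5, -5).
v_2 = A·v_1 = (-12, 12, 7).
v_3 = A·v_2 = (14, -19, -12).
v_4 = A·v_3 = (-14, 21, 9).

v_4 = (-14, 21, 9)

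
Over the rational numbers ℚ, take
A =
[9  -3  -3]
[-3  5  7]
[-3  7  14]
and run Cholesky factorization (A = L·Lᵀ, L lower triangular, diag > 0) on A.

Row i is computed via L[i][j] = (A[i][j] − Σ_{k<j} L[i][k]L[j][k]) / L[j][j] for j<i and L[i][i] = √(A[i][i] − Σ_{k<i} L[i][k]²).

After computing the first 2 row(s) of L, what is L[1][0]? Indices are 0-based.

L[1][0] = -1

Step 1: L[0][0] = √(9) = 3.
  L[1][0] = (-3) / L[0][0] = -1.
Step 2: L[1][1] = √(4) = 2.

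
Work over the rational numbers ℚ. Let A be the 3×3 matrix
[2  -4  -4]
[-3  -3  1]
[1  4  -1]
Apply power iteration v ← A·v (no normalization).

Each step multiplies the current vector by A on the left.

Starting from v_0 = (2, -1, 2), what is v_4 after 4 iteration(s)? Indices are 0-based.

v_4 = (252, 55, -200)

v_0 = (2, -1, 2).
v_1 = A·v_0 = (0, -1, -4).
v_2 = A·v_1 = (20, -1, 0).
v_3 = A·v_2 = (44, -57, 16).
v_4 = A·v_3 = (252, 55, -200).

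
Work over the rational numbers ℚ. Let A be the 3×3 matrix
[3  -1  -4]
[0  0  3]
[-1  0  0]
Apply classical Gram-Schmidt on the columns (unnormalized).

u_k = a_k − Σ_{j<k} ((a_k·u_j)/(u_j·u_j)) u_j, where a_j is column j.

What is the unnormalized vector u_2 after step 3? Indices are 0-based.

Step 1: u_0 = a_0 = (3, 0, -1).
Step 2: u_1 = a_1 − (-3/10)·u_0 = (-1/10, 0, -3/10).
Step 3: u_2 = a_2 − (-6/5)·u_0 − (4)·u_1 = (0, 3, 0).

u_2 = (0, 3, 0)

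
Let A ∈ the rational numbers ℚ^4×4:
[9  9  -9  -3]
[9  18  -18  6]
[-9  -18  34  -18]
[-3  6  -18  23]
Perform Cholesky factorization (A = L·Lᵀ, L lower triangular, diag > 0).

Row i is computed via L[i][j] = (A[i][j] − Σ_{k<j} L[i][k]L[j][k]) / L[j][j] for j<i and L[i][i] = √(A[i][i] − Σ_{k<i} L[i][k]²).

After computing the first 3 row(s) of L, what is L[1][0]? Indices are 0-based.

L[1][0] = 3

Step 1: L[0][0] = √(9) = 3.
  L[1][0] = (9) / L[0][0] = 3.
Step 2: L[1][1] = √(9) = 3.
  L[2][0] = (-9) / L[0][0] = -3.
  L[2][1] = (-9) / L[1][1] = -3.
Step 3: L[2][2] = √(16) = 4.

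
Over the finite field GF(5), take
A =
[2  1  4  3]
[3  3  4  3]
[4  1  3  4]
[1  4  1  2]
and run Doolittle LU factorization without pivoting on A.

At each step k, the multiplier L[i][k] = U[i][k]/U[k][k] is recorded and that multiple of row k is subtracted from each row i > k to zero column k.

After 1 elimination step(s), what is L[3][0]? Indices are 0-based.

[col 0] pivot 2
  R1 -= 4*R0 → (0, 4, 3, 1)  (L[1][0] := 4)
  R2 -= 2*R0 → (0, 4, 0, 3)  (L[2][0] := 2)
  R3 -= 3*R0 → (0, 1, 4, 3)  (L[3][0] := 3)

L[3][0] = 3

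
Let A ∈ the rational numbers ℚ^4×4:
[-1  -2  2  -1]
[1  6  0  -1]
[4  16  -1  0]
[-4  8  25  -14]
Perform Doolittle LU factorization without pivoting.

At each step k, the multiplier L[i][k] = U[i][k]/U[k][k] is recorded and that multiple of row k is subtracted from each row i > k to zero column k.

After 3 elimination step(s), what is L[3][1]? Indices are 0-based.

k=0: U[0][0]=-1
  eliminate (1,0): mult=-1, new row 1: (0, 4, 2, -2); set L[1][0]=-1
  eliminate (2,0): mult=-4, new row 2: (0, 8, 7, -4); set L[2][0]=-4
  eliminate (3,0): mult=4, new row 3: (0, 16, 17, -10); set L[3][0]=4
k=1: U[1][1]=4
  eliminate (2,1): mult=2, new row 2: (0, 0, 3, 0); set L[2][1]=2
  eliminate (3,1): mult=4, new row 3: (0, 0, 9, -2); set L[3][1]=4
k=2: U[2][2]=3
  eliminate (3,2): mult=3, new row 3: (0, 0, 0, -2); set L[3][2]=3

L[3][1] = 4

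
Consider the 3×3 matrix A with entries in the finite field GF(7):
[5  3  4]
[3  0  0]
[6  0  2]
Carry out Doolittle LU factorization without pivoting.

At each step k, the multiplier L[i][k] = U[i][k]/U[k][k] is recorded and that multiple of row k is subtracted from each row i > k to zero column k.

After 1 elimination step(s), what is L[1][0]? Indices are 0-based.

L[1][0] = 2

Step 1: pivot at (0,0) is 5.
  row1 ← row1 − (2)·row0  ⇒  L[1][0]=2, U row1=(0, 1, 6)
  row2 ← row2 − (4)·row0  ⇒  L[2][0]=4, U row2=(0, 2, 0)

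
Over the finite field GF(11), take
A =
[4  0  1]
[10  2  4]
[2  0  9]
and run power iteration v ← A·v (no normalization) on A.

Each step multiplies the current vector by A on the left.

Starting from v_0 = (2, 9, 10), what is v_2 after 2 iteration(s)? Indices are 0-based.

v_0 = (2, 9, 10).
v_1 = A·v_0 = (7, 1, 6).
v_2 = A·v_1 = (1, 8, 2).

v_2 = (1, 8, 2)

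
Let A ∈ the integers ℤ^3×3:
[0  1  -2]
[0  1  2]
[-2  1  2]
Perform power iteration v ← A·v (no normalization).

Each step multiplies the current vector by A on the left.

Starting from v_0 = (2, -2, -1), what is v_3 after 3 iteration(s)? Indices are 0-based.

v_3 = (20, -60, -84)

v_0 = (2, -2, -1).
v_1 = A·v_0 = (0, -4, -8).
v_2 = A·v_1 = (12, -20, -20).
v_3 = A·v_2 = (20, -60, -84).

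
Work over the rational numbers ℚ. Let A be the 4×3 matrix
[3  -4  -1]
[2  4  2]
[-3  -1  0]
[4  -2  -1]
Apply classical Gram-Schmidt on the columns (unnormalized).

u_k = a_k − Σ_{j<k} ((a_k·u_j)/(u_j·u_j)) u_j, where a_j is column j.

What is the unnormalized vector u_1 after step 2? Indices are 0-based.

Step 1: u_0 = a_0 = (3, 2, -3, 4).
Step 2: u_1 = a_1 − (-9/38)·u_0 = (-125/38, 85/19, -65/38, -20/19).

u_1 = (-125/38, 85/19, -65/38, -20/19)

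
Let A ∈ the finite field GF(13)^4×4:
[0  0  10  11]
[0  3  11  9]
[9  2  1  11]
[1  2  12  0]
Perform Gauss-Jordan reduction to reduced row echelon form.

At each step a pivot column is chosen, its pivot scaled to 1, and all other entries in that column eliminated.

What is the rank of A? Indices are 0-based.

rank = 4

[1] R0 <-> R2
[1] R0 /= 9  ⇒  (1, 6, 3, 7)
     R3 -= 1·R0  ⇒  (0, 9, 9, 6)
[2] R1 /= 3  ⇒  (0, 1, 8, 3)
     R0 -= 6·R1  ⇒  (1, 0, 7, 2)
     R3 -= 9·R1  ⇒  (0, 0, 2, 5)
[3] R2 /= 10  ⇒  (0, 0, 1, 5)
     R0 -= 7·R2  ⇒  (1, 0, 0, 6)
     R1 -= 8·R2  ⇒  (0, 1, 0, 2)
     R3 -= 2·R2  ⇒  (0, 0, 0, 8)
[4] R3 /= 8  ⇒  (0, 0, 0, 1)
     R0 -= 6·R3  ⇒  (1, 0, 0, 0)
     R1 -= 2·R3  ⇒  (0, 1, 0, 0)
     R2 -= 5·R3  ⇒  (0, 0, 1, 0)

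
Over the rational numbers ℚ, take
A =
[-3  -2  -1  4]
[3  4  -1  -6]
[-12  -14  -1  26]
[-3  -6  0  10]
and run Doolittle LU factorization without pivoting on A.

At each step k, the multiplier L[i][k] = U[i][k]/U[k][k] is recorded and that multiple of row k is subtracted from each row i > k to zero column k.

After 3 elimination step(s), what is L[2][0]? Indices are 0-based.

[col 0] pivot -3
  R1 -= -1*R0 → (0, 2, -2, -2)  (L[1][0] := -1)
  R2 -= 4*R0 → (0, -6, 3, 10)  (L[2][0] := 4)
  R3 -= 1*R0 → (0, -4, 1, 6)  (L[3][0] := 1)
[col 1] pivot 2
  R2 -= -3*R1 → (0, 0, -3, 4)  (L[2][1] := -3)
  R3 -= -2*R1 → (0, 0, -3, 2)  (L[3][1] := -2)
[col 2] pivot -3
  R3 -= 1*R2 → (0, 0, 0, -2)  (L[3][2] := 1)

L[2][0] = 4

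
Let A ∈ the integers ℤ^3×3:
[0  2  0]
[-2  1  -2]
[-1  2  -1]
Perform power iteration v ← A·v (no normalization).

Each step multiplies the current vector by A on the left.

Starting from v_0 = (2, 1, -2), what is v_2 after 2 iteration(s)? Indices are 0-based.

v_2 = (2, -7, -2)

v_0 = (2, 1, -2).
v_1 = A·v_0 = (2, 1, 2).
v_2 = A·v_1 = (2, -7, -2).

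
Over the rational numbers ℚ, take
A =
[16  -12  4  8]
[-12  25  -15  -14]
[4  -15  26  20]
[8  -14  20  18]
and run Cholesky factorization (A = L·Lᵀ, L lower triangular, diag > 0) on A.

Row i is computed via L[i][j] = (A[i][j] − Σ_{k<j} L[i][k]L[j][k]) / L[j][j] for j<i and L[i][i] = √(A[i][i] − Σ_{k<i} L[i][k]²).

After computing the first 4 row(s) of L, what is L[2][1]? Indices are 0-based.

Step 1: L[0][0] = √(16) = 4.
  L[1][0] = (-12) / L[0][0] = -3.
Step 2: L[1][1] = √(16) = 4.
  L[2][0] = (4) / L[0][0] = 1.
  L[2][1] = (-12) / L[1][1] = -3.
Step 3: L[2][2] = √(16) = 4.
  L[3][0] = (8) / L[0][0] = 2.
  L[3][1] = (-8) / L[1][1] = -2.
  L[3][2] = (12) / L[2][2] = 3.
Step 4: L[3][3] = √(1) = 1.

L[2][1] = -3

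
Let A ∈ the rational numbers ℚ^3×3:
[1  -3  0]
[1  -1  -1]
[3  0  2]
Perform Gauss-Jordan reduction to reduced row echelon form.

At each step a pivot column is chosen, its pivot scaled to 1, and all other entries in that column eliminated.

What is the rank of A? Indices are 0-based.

[1] R0 /= 1  ⇒  (1, -3, 0)
     R1 -= 1·R0  ⇒  (0, 2, -1)
     R2 -= 3·R0  ⇒  (0, 9, 2)
[2] R1 /= 2  ⇒  (0, 1, -1/2)
     R0 -= -3·R1  ⇒  (1, 0, -3/2)
     R2 -= 9·R1  ⇒  (0, 0, 13/2)
[3] R2 /= 13/2  ⇒  (0, 0, 1)
     R0 -= -3/2·R2  ⇒  (1, 0, 0)
     R1 -= -1/2·R2  ⇒  (0, 1, 0)

rank = 3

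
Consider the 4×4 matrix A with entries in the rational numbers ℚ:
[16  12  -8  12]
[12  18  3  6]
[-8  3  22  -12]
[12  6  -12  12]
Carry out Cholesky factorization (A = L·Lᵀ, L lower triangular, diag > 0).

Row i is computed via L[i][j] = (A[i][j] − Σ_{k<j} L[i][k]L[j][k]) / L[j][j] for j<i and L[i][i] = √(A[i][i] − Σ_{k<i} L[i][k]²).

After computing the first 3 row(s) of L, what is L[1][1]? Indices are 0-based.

L[1][1] = 3

Step 1: L[0][0] = √(16) = 4.
  L[1][0] = (12) / L[0][0] = 3.
Step 2: L[1][1] = √(9) = 3.
  L[2][0] = (-8) / L[0][0] = -2.
  L[2][1] = (9) / L[1][1] = 3.
Step 3: L[2][2] = √(9) = 3.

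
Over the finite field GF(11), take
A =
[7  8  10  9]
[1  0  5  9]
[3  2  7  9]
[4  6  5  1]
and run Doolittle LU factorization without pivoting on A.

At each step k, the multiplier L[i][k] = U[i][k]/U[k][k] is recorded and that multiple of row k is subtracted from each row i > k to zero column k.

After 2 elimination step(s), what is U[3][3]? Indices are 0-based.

U[3][3] = 0

k=0: U[0][0]=7
  eliminate (1,0): mult=8, new row 1: (0, 2, 2, 3); set L[1][0]=8
  eliminate (2,0): mult=2, new row 2: (0, 8, 9, 2); set L[2][0]=2
  eliminate (3,0): mult=10, new row 3: (0, 3, 4, 10); set L[3][0]=10
k=1: U[1][1]=2
  eliminate (2,1): mult=4, new row 2: (0, 0, 1, 1); set L[2][1]=4
  eliminate (3,1): mult=7, new row 3: (0, 0, 1, 0); set L[3][1]=7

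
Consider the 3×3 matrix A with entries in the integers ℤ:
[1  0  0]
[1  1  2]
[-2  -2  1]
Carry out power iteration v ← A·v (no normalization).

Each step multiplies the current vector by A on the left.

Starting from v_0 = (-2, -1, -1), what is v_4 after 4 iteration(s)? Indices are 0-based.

v_4 = (-2, 71, -57)

v_0 = (-2, -1, -1).
v_1 = A·v_0 = (-2, -5, 5).
v_2 = A·v_1 = (-2, 3, 19).
v_3 = A·v_2 = (-2, 39, 17).
v_4 = A·v_3 = (-2, 71, -57).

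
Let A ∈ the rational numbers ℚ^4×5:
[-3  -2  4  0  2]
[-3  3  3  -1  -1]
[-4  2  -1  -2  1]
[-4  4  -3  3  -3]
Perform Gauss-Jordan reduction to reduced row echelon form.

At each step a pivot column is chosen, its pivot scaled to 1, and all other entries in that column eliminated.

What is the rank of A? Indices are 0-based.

step 1: normalize row 0 (÷-3) = (1, 2/3, -4/3, 0, -2/3)
  row 1: subtract -3×row0 = (0, 5, -1, -1, -3)
  row 2: subtract -4×row0 = (0, 14/3, -19/3, -2, -5/3)
  row 3: subtract -4×row0 = (0, 20/3, -25/3, 3, -17/3)
step 2: normalize row 1 (÷5) = (0, 1, -1/5, -1/5, -3/5)
  row 0: subtract 2/3×row1 = (1, 0, -6/5, 2/15, -4/15)
  row 2: subtract 14/3×row1 = (0, 0, -27/5, -16/15, 17/15)
  row 3: subtract 20/3×row1 = (0, 0, -7, 13/3, -5/3)
step 3: normalize row 2 (÷-27/5) = (0, 0, 1, 16/81, -17/81)
  row 0: subtract -6/5×row2 = (1, 0, 0, 10/27, -14/27)
  row 1: subtract -1/5×row2 = (0, 1, 0, -13/81, -52/81)
  row 3: subtract -7×row2 = (0, 0, 0, 463/81, -254/81)
step 4: normalize row 3 (÷463/81) = (0, 0, 0, 1, -254/463)
  row 0: subtract 10/27×row3 = (1, 0, 0, 0, -146/463)
  row 1: subtract -13/81×row3 = (0, 1, 0, 0, -338/463)
  row 2: subtract 16/81×row3 = (0, 0, 1, 0, -47/463)

rank = 4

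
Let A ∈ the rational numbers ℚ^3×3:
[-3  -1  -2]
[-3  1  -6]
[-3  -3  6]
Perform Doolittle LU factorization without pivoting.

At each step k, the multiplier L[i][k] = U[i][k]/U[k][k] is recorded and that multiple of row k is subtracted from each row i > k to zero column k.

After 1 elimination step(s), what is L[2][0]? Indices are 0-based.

L[2][0] = 1

[col 0] pivot -3
  R1 -= 1*R0 → (0, 2, -4)  (L[1][0] := 1)
  R2 -= 1*R0 → (0, -2, 8)  (L[2][0] := 1)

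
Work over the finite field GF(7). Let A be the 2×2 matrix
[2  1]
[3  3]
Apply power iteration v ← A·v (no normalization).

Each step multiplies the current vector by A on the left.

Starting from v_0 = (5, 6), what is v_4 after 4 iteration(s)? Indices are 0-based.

v_4 = (0, 2)

v_0 = (5, 6).
v_1 = A·v_0 = (2, 5).
v_2 = A·v_1 = (2, 0).
v_3 = A·v_2 = (4, 6).
v_4 = A·v_3 = (0, 2).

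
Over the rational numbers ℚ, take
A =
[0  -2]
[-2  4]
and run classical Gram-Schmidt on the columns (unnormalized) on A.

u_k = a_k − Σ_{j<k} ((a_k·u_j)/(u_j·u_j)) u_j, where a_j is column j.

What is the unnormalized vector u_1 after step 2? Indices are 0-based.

u_1 = (-2, 0)

Step 1: u_0 = a_0 = (0, -2).
Step 2: u_1 = a_1 − (-2)·u_0 = (-2, 0).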